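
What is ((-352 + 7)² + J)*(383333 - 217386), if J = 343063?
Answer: 76682117336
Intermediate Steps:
((-352 + 7)² + J)*(383333 - 217386) = ((-352 + 7)² + 343063)*(383333 - 217386) = ((-345)² + 343063)*165947 = (119025 + 343063)*165947 = 462088*165947 = 76682117336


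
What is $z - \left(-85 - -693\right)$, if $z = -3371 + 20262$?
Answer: $16283$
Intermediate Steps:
$z = 16891$
$z - \left(-85 - -693\right) = 16891 - \left(-85 - -693\right) = 16891 - \left(-85 + 693\right) = 16891 - 608 = 16283$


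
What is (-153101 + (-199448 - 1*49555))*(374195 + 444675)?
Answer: -329270902480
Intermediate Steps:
(-153101 + (-199448 - 1*49555))*(374195 + 444675) = (-153101 + (-199448 - 49555))*818870 = (-153101 - 249003)*818870 = -402104*818870 = -329270902480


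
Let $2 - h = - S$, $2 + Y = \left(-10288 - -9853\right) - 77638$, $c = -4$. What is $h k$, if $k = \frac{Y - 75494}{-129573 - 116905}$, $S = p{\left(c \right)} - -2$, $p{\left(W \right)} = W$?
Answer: $0$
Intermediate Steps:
$S = -2$ ($S = -4 - -2 = -4 + 2 = -2$)
$Y = -78075$ ($Y = -2 - 78073 = -78075$)
$h = 0$ ($h = 2 - \left(-1\right) \left(-2\right) = 2 - 2 = 0$)
$k = \frac{153569}{246478}$ ($k = \frac{-78075 - 75494}{-129573 - 116905} = - \frac{153569}{-246478} = \left(-153569\right) \left(- \frac{1}{246478}\right) = \frac{153569}{246478} \approx 0.62305$)
$h k = 0 \cdot \frac{153569}{246478} = 0$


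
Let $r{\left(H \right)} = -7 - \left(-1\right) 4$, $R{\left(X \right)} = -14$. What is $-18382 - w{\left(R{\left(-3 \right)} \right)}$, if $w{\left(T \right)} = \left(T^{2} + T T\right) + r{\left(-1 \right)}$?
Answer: $-18771$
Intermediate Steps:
$r{\left(H \right)} = -3$ ($r{\left(H \right)} = -7 - -4 = -7 + 4 = -3$)
$w{\left(T \right)} = -3 + 2 T^{2}$ ($w{\left(T \right)} = \left(T^{2} + T T\right) - 3 = \left(T^{2} + T^{2}\right) - 3 = 2 T^{2} - 3 = -3 + 2 T^{2}$)
$-18382 - w{\left(R{\left(-3 \right)} \right)} = -18382 - \left(-3 + 2 \left(-14\right)^{2}\right) = -18382 - \left(-3 + 2 \cdot 196\right) = -18382 - \left(-3 + 392\right) = -18382 - 389 = -18771$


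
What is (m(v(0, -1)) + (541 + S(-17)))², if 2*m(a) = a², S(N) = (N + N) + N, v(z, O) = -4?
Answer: 248004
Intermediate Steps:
S(N) = 3*N (S(N) = 2*N + N = 3*N)
m(a) = a²/2
(m(v(0, -1)) + (541 + S(-17)))² = ((½)*(-4)² + (541 + 3*(-17)))² = ((½)*16 + (541 - 51))² = (8 + 490)² = 498² = 248004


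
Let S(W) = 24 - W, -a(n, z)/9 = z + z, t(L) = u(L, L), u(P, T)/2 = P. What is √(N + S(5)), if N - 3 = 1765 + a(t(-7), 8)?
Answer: √1643 ≈ 40.534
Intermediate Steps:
u(P, T) = 2*P
t(L) = 2*L
a(n, z) = -18*z (a(n, z) = -9*(z + z) = -18*z)
N = 1624 (N = 3 + (1765 - 18*8) = 3 + (1765 - 144) = 3 + 1621 = 1624)
√(N + S(5)) = √(1624 + (24 - 1*5)) = √(1624 + (24 - 5)) = √(1624 + 19) = √1643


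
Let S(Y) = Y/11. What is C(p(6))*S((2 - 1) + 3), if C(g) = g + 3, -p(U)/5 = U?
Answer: -108/11 ≈ -9.8182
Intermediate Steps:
p(U) = -5*U
C(g) = 3 + g
S(Y) = Y/11 (S(Y) = Y*(1/11) = Y/11)
C(p(6))*S((2 - 1) + 3) = (3 - 5*6)*(((2 - 1) + 3)/11) = (3 - 30)*((1 + 3)/11) = -27*4/11 = -108/11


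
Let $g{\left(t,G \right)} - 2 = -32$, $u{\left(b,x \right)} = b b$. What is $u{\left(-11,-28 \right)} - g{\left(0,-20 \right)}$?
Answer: $151$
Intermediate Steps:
$u{\left(b,x \right)} = b^{2}$
$g{\left(t,G \right)} = -30$ ($g{\left(t,G \right)} = 2 - 32 = -30$)
$u{\left(-11,-28 \right)} - g{\left(0,-20 \right)} = \left(-11\right)^{2} - -30 = 121 + 30 = 151$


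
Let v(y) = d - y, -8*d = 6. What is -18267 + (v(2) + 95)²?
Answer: -156111/16 ≈ -9756.9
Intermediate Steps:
d = -¾ (d = -⅛*6 = -¾ ≈ -0.75000)
v(y) = -¾ - y
-18267 + (v(2) + 95)² = -18267 + ((-¾ - 1*2) + 95)² = -18267 + ((-¾ - 2) + 95)² = -18267 + (-11/4 + 95)² = -18267 + (369/4)² = -18267 + 136161/16 = -156111/16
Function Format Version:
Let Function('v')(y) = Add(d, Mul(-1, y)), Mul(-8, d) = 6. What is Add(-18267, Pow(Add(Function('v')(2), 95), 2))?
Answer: Rational(-156111, 16) ≈ -9756.9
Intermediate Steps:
d = Rational(-3, 4) (d = Mul(Rational(-1, 8), 6) = Rational(-3, 4) ≈ -0.75000)
Function('v')(y) = Add(Rational(-3, 4), Mul(-1, y))
Add(-18267, Pow(Add(Function('v')(2), 95), 2)) = Add(-18267, Pow(Add(Add(Rational(-3, 4), Mul(-1, 2)), 95), 2)) = Add(-18267, Pow(Add(Add(Rational(-3, 4), -2), 95), 2)) = Add(-18267, Pow(Add(Rational(-11, 4), 95), 2)) = Add(-18267, Pow(Rational(369, 4), 2)) = Add(-18267, Rational(136161, 16)) = Rational(-156111, 16)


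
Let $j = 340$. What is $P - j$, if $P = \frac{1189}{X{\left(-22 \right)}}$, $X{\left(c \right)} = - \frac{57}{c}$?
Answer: $\frac{6778}{57} \approx 118.91$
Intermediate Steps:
$P = \frac{26158}{57}$ ($P = \frac{1189}{\left(-57\right) \frac{1}{-22}} = \frac{1189}{\left(-57\right) \left(- \frac{1}{22}\right)} = \frac{1189}{\frac{57}{22}} = 1189 \cdot \frac{22}{57} = \frac{26158}{57} \approx 458.91$)
$P - j = \frac{26158}{57} - 340 = \frac{6778}{57}$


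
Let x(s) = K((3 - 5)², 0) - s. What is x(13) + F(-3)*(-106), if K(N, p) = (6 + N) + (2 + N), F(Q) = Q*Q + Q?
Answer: -633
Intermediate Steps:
F(Q) = Q + Q² (F(Q) = Q² + Q = Q + Q²)
K(N, p) = 8 + 2*N
x(s) = 16 - s (x(s) = (8 + 2*(3 - 5)²) - s = (8 + 2*(-2)²) - s = (8 + 2*4) - s = (8 + 8) - s = 16 - s)
x(13) + F(-3)*(-106) = (16 - 1*13) - 3*(1 - 3)*(-106) = (16 - 13) - 3*(-2)*(-106) = 3 + 6*(-106) = 3 - 636 = -633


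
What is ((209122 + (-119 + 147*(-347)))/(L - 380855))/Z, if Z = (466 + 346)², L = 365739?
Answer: -78997/4983321952 ≈ -1.5852e-5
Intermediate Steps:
Z = 659344 (Z = 812² = 659344)
((209122 + (-119 + 147*(-347)))/(L - 380855))/Z = ((209122 + (-119 + 147*(-347)))/(365739 - 380855))/659344 = ((209122 + (-119 - 51009))/(-15116))*(1/659344) = ((209122 - 51128)*(-1/15116))*(1/659344) = (157994*(-1/15116))*(1/659344) = -78997/7558*1/659344 = -78997/4983321952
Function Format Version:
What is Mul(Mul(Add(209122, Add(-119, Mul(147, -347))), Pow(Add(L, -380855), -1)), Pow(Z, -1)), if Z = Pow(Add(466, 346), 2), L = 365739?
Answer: Rational(-78997, 4983321952) ≈ -1.5852e-5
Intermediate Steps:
Z = 659344 (Z = Pow(812, 2) = 659344)
Mul(Mul(Add(209122, Add(-119, Mul(147, -347))), Pow(Add(L, -380855), -1)), Pow(Z, -1)) = Mul(Mul(Add(209122, Add(-119, Mul(147, -347))), Pow(Add(365739, -380855), -1)), Pow(659344, -1)) = Mul(Mul(Add(209122, Add(-119, -51009)), Pow(-15116, -1)), Rational(1, 659344)) = Mul(Mul(Add(209122, -51128), Rational(-1, 15116)), Rational(1, 659344)) = Mul(Mul(157994, Rational(-1, 15116)), Rational(1, 659344)) = Mul(Rational(-78997, 7558), Rational(1, 659344)) = Rational(-78997, 4983321952)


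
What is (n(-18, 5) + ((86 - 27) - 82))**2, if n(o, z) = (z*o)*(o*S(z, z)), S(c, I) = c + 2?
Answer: 128074489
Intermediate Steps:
S(c, I) = 2 + c
n(o, z) = z*o**2*(2 + z) (n(o, z) = (z*o)*(o*(2 + z)) = (o*z)*(o*(2 + z)) = z*o**2*(2 + z))
(n(-18, 5) + ((86 - 27) - 82))**2 = (5*(-18)**2*(2 + 5) + ((86 - 27) - 82))**2 = (5*324*7 + (59 - 82))**2 = (11340 - 23)**2 = 11317**2 = 128074489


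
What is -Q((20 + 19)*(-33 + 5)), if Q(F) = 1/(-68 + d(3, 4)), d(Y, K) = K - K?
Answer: 1/68 ≈ 0.014706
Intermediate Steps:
d(Y, K) = 0
Q(F) = -1/68 (Q(F) = 1/(-68 + 0) = 1/(-68) = -1/68)
-Q((20 + 19)*(-33 + 5)) = -1*(-1/68) = 1/68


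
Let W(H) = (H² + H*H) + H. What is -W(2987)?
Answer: -17847325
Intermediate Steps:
W(H) = H + 2*H² (W(H) = (H² + H²) + H = 2*H² + H = H + 2*H²)
-W(2987) = -2987*(1 + 2*2987) = -2987*(1 + 5974) = -2987*5975 = -1*17847325 = -17847325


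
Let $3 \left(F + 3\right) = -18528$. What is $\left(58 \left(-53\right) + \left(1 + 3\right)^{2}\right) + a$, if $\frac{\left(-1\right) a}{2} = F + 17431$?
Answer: $-25562$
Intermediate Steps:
$F = -6179$ ($F = -3 + \frac{1}{3} \left(-18528\right) = -3 - 6176 = -6179$)
$a = -22504$ ($a = - 2 \left(-6179 + 17431\right) = \left(-2\right) 11252 = -22504$)
$\left(58 \left(-53\right) + \left(1 + 3\right)^{2}\right) + a = \left(58 \left(-53\right) + \left(1 + 3\right)^{2}\right) - 22504 = \left(-3074 + 4^{2}\right) - 22504 = \left(-3074 + 16\right) - 22504 = -3058 - 22504 = -25562$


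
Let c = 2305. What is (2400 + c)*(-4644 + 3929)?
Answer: -3364075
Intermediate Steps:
(2400 + c)*(-4644 + 3929) = (2400 + 2305)*(-4644 + 3929) = 4705*(-715) = -3364075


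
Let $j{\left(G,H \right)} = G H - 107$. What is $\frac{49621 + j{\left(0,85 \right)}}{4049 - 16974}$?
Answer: $- \frac{49514}{12925} \approx -3.8309$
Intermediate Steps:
$j{\left(G,H \right)} = -107 + G H$
$\frac{49621 + j{\left(0,85 \right)}}{4049 - 16974} = \frac{49621 + \left(-107 + 0 \cdot 85\right)}{4049 - 16974} = \frac{49621 + \left(-107 + 0\right)}{-12925} = \left(49621 - 107\right) \left(- \frac{1}{12925}\right) = 49514 \left(- \frac{1}{12925}\right) = - \frac{49514}{12925}$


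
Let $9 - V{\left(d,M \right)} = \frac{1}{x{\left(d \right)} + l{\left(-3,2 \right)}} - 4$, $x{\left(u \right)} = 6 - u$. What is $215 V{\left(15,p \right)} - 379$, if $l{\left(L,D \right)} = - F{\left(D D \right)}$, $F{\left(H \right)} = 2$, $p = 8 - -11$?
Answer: $\frac{26791}{11} \approx 2435.5$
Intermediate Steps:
$p = 19$ ($p = 8 + 11 = 19$)
$l{\left(L,D \right)} = -2$ ($l{\left(L,D \right)} = \left(-1\right) 2 = -2$)
$V{\left(d,M \right)} = 13 - \frac{1}{4 - d}$ ($V{\left(d,M \right)} = 9 - \left(\frac{1}{\left(6 - d\right) - 2} - 4\right) = 9 - \left(\frac{1}{4 - d} - 4\right) = 9 - \left(-4 + \frac{1}{4 - d}\right) = 9 + \left(4 - \frac{1}{4 - d}\right) = 13 - \frac{1}{4 - d}$)
$215 V{\left(15,p \right)} - 379 = 215 \frac{-51 + 13 \cdot 15}{-4 + 15} - 379 = 215 \frac{-51 + 195}{11} - 379 = 215 \cdot \frac{1}{11} \cdot 144 - 379 = 215 \cdot \frac{144}{11} - 379 = \frac{30960}{11} - 379 = \frac{26791}{11}$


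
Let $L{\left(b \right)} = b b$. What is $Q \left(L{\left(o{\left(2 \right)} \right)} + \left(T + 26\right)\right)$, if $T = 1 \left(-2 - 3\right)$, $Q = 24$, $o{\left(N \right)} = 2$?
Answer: $600$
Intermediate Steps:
$T = -5$ ($T = 1 \left(-5\right) = -5$)
$L{\left(b \right)} = b^{2}$
$Q \left(L{\left(o{\left(2 \right)} \right)} + \left(T + 26\right)\right) = 24 \left(2^{2} + \left(-5 + 26\right)\right) = 24 \left(4 + 21\right) = 24 \cdot 25 = 600$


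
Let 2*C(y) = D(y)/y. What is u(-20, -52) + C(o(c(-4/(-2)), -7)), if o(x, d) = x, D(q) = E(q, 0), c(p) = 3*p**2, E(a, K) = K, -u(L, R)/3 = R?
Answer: 156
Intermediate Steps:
u(L, R) = -3*R
D(q) = 0
C(y) = 0 (C(y) = (0/y)/2 = (1/2)*0 = 0)
u(-20, -52) + C(o(c(-4/(-2)), -7)) = -3*(-52) + 0 = 156 + 0 = 156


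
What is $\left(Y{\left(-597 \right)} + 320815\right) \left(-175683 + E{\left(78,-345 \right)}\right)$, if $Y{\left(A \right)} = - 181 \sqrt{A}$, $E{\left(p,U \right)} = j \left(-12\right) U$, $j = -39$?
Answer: $-108160531545 + 61022883 i \sqrt{597} \approx -1.0816 \cdot 10^{11} + 1.491 \cdot 10^{9} i$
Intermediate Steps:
$E{\left(p,U \right)} = 468 U$ ($E{\left(p,U \right)} = \left(-39\right) \left(-12\right) U = 468 U$)
$\left(Y{\left(-597 \right)} + 320815\right) \left(-175683 + E{\left(78,-345 \right)}\right) = \left(- 181 \sqrt{-597} + 320815\right) \left(-175683 + 468 \left(-345\right)\right) = \left(- 181 i \sqrt{597} + 320815\right) \left(-175683 - 161460\right) = \left(- 181 i \sqrt{597} + 320815\right) \left(-337143\right) = \left(320815 - 181 i \sqrt{597}\right) \left(-337143\right) = -108160531545 + 61022883 i \sqrt{597}$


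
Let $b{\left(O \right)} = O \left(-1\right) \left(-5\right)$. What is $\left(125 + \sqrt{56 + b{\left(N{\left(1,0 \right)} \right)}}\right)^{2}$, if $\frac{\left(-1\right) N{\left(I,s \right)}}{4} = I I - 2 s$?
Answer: $17161$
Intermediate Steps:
$N{\left(I,s \right)} = - 4 I^{2} + 8 s$ ($N{\left(I,s \right)} = - 4 \left(I I - 2 s\right) = - 4 \left(I^{2} - 2 s\right) = - 4 I^{2} + 8 s$)
$b{\left(O \right)} = 5 O$ ($b{\left(O \right)} = - O \left(-5\right) = 5 O$)
$\left(125 + \sqrt{56 + b{\left(N{\left(1,0 \right)} \right)}}\right)^{2} = \left(125 + \sqrt{56 + 5 \left(- 4 \cdot 1^{2} + 8 \cdot 0\right)}\right)^{2} = \left(125 + \sqrt{56 + 5 \left(\left(-4\right) 1 + 0\right)}\right)^{2} = \left(125 + \sqrt{56 + 5 \left(-4 + 0\right)}\right)^{2} = \left(125 + \sqrt{56 + 5 \left(-4\right)}\right)^{2} = \left(125 + \sqrt{56 - 20}\right)^{2} = \left(125 + \sqrt{36}\right)^{2} = \left(125 + 6\right)^{2} = 131^{2} = 17161$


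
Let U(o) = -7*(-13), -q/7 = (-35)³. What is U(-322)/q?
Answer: 13/42875 ≈ 0.00030321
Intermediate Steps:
q = 300125 (q = -7*(-35)³ = -7*(-42875) = 300125)
U(o) = 91
U(-322)/q = 91/300125 = 91*(1/300125) = 13/42875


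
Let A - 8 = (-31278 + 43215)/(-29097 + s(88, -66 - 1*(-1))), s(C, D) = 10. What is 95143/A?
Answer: 2767424441/220759 ≈ 12536.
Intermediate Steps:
A = 220759/29087 (A = 8 + (-31278 + 43215)/(-29097 + 10) = 8 + 11937/(-29087) = 8 + 11937*(-1/29087) = 8 - 11937/29087 = 220759/29087 ≈ 7.5896)
95143/A = 95143/(220759/29087) = 95143*(29087/220759) = 2767424441/220759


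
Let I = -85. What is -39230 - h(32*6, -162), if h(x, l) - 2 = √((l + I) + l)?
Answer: -39232 - I*√409 ≈ -39232.0 - 20.224*I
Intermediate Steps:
h(x, l) = 2 + √(-85 + 2*l) (h(x, l) = 2 + √((l - 85) + l) = 2 + √((-85 + l) + l) = 2 + √(-85 + 2*l))
-39230 - h(32*6, -162) = -39230 - (2 + √(-85 + 2*(-162))) = -39230 - (2 + √(-85 - 324)) = -39230 - (2 + √(-409)) = -39230 - (2 + I*√409) = -39230 + (-2 - I*√409) = -39232 - I*√409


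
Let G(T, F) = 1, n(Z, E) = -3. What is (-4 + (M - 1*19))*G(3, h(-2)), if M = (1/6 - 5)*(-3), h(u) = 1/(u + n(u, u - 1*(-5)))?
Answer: -17/2 ≈ -8.5000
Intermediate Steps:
h(u) = 1/(-3 + u) (h(u) = 1/(u - 3) = 1/(-3 + u))
M = 29/2 (M = (1/6 - 5)*(-3) = -29/6*(-3) = 29/2 ≈ 14.500)
(-4 + (M - 1*19))*G(3, h(-2)) = (-4 + (29/2 - 1*19))*1 = (-4 + (29/2 - 19))*1 = (-4 - 9/2)*1 = -17/2*1 = -17/2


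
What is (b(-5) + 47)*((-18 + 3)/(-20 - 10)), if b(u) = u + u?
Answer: 37/2 ≈ 18.500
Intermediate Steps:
b(u) = 2*u
(b(-5) + 47)*((-18 + 3)/(-20 - 10)) = (2*(-5) + 47)*((-18 + 3)/(-20 - 10)) = (-10 + 47)*(-15/(-30)) = 37*(-15*(-1/30)) = 37*(1/2) = 37/2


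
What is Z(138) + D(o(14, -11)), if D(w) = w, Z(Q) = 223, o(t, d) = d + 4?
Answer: 216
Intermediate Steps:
o(t, d) = 4 + d
Z(138) + D(o(14, -11)) = 223 + (4 - 11) = 223 - 7 = 216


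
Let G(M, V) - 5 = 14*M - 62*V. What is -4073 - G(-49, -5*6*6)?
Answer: -14552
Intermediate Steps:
G(M, V) = 5 - 62*V + 14*M (G(M, V) = 5 + (14*M - 62*V) = 5 + (-62*V + 14*M) = 5 - 62*V + 14*M)
-4073 - G(-49, -5*6*6) = -4073 - (5 - 62*(-5*6)*6 + 14*(-49)) = -4073 - (5 - (-1860)*6 - 686) = -4073 - (5 - 62*(-180) - 686) = -4073 - (5 + 11160 - 686) = -4073 - 1*10479 = -4073 - 10479 = -14552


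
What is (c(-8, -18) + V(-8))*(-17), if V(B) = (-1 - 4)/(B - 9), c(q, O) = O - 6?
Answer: 403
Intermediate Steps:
c(q, O) = -6 + O
V(B) = -5/(-9 + B)
(c(-8, -18) + V(-8))*(-17) = ((-6 - 18) - 5/(-9 - 8))*(-17) = (-24 - 5/(-17))*(-17) = (-24 - 5*(-1/17))*(-17) = (-24 + 5/17)*(-17) = -403/17*(-17) = 403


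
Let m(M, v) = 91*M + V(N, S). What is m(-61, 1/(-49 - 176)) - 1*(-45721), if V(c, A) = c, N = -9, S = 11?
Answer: 40161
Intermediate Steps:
m(M, v) = -9 + 91*M (m(M, v) = 91*M - 9 = -9 + 91*M)
m(-61, 1/(-49 - 176)) - 1*(-45721) = (-9 + 91*(-61)) - 1*(-45721) = (-9 - 5551) + 45721 = -5560 + 45721 = 40161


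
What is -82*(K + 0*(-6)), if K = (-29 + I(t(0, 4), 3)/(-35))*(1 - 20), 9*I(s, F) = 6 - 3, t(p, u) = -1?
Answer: -4745668/105 ≈ -45197.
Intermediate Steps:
I(s, F) = ⅓ (I(s, F) = (6 - 3)/9 = (⅑)*3 = ⅓)
K = 57874/105 (K = (-29 + (⅓)/(-35))*(1 - 20) = (-29 + (⅓)*(-1/35))*(-19) = (-29 - 1/105)*(-19) = -3046/105*(-19) = 57874/105 ≈ 551.18)
-82*(K + 0*(-6)) = -82*(57874/105 + 0*(-6)) = -82*(57874/105 + 0) = -82*57874/105 = -4745668/105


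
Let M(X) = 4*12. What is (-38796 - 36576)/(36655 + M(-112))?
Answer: -75372/36703 ≈ -2.0536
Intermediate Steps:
M(X) = 48
(-38796 - 36576)/(36655 + M(-112)) = (-38796 - 36576)/(36655 + 48) = -75372/36703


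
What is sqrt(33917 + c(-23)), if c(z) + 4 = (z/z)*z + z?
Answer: 3*sqrt(3763) ≈ 184.03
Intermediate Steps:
c(z) = -4 + 2*z (c(z) = -4 + ((z/z)*z + z) = -4 + (1*z + z) = -4 + (z + z) = -4 + 2*z)
sqrt(33917 + c(-23)) = sqrt(33917 + (-4 + 2*(-23))) = sqrt(33917 + (-4 - 46)) = sqrt(33917 - 50) = sqrt(33867) = 3*sqrt(3763)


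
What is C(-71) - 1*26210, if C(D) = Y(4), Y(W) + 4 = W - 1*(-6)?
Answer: -26204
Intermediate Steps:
Y(W) = 2 + W (Y(W) = -4 + (W - 1*(-6)) = -4 + (W + 6) = -4 + (6 + W) = 2 + W)
C(D) = 6 (C(D) = 2 + 4 = 6)
C(-71) - 1*26210 = 6 - 1*26210 = 6 - 26210 = -26204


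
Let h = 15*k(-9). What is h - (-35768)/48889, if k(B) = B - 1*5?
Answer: -10230922/48889 ≈ -209.27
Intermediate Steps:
k(B) = -5 + B (k(B) = B - 5 = -5 + B)
h = -210 (h = 15*(-5 - 9) = 15*(-14) = -210)
h - (-35768)/48889 = -210 - (-35768)/48889 = -210 - 1*(-35768/48889) = -210 + 35768/48889 = -10230922/48889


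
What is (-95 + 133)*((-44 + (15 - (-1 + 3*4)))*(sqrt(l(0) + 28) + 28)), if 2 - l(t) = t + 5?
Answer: -50160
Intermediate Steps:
l(t) = -3 - t (l(t) = 2 - (t + 5) = 2 - (5 + t) = 2 + (-5 - t) = -3 - t)
(-95 + 133)*((-44 + (15 - (-1 + 3*4)))*(sqrt(l(0) + 28) + 28)) = (-95 + 133)*((-44 + (15 - (-1 + 3*4)))*(sqrt((-3 - 1*0) + 28) + 28)) = 38*((-44 + (15 - (-1 + 12)))*(sqrt((-3 + 0) + 28) + 28)) = 38*((-44 + (15 - 1*11))*(sqrt(-3 + 28) + 28)) = 38*((-44 + (15 - 11))*(sqrt(25) + 28)) = 38*((-44 + 4)*(5 + 28)) = 38*(-40*33) = 38*(-1320) = -50160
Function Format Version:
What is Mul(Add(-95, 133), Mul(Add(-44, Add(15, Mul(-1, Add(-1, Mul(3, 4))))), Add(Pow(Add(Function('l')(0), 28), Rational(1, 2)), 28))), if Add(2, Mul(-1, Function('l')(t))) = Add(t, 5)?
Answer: -50160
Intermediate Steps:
Function('l')(t) = Add(-3, Mul(-1, t)) (Function('l')(t) = Add(2, Mul(-1, Add(t, 5))) = Add(2, Mul(-1, Add(5, t))) = Add(2, Add(-5, Mul(-1, t))) = Add(-3, Mul(-1, t)))
Mul(Add(-95, 133), Mul(Add(-44, Add(15, Mul(-1, Add(-1, Mul(3, 4))))), Add(Pow(Add(Function('l')(0), 28), Rational(1, 2)), 28))) = Mul(Add(-95, 133), Mul(Add(-44, Add(15, Mul(-1, Add(-1, Mul(3, 4))))), Add(Pow(Add(Add(-3, Mul(-1, 0)), 28), Rational(1, 2)), 28))) = Mul(38, Mul(Add(-44, Add(15, Mul(-1, Add(-1, 12)))), Add(Pow(Add(Add(-3, 0), 28), Rational(1, 2)), 28))) = Mul(38, Mul(Add(-44, Add(15, Mul(-1, 11))), Add(Pow(Add(-3, 28), Rational(1, 2)), 28))) = Mul(38, Mul(Add(-44, Add(15, -11)), Add(Pow(25, Rational(1, 2)), 28))) = Mul(38, Mul(Add(-44, 4), Add(5, 28))) = Mul(38, Mul(-40, 33)) = Mul(38, -1320) = -50160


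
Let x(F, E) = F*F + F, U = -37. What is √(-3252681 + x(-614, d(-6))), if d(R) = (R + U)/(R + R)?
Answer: I*√2876299 ≈ 1696.0*I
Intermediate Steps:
d(R) = (-37 + R)/(2*R) (d(R) = (R - 37)/(R + R) = (-37 + R)/((2*R)) = (-37 + R)*(1/(2*R)) = (-37 + R)/(2*R))
x(F, E) = F + F² (x(F, E) = F² + F = F + F²)
√(-3252681 + x(-614, d(-6))) = √(-3252681 - 614*(1 - 614)) = √(-3252681 - 614*(-613)) = √(-3252681 + 376382) = √(-2876299) = I*√2876299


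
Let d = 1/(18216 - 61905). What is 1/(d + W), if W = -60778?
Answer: -43689/2655330043 ≈ -1.6453e-5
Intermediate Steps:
d = -1/43689 (d = 1/(-43689) = -1/43689 ≈ -2.2889e-5)
1/(d + W) = 1/(-1/43689 - 60778) = 1/(-2655330043/43689) = -43689/2655330043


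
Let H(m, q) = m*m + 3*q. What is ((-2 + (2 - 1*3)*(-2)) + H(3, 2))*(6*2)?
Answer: 180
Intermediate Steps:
H(m, q) = m² + 3*q
((-2 + (2 - 1*3)*(-2)) + H(3, 2))*(6*2) = ((-2 + (2 - 1*3)*(-2)) + (3² + 3*2))*(6*2) = ((-2 + (2 - 3)*(-2)) + (9 + 6))*12 = ((-2 - 1*(-2)) + 15)*12 = ((-2 + 2) + 15)*12 = (0 + 15)*12 = 15*12 = 180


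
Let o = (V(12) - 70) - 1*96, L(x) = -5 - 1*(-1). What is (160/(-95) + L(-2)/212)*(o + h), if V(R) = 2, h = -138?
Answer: 517930/1007 ≈ 514.33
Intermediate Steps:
L(x) = -4 (L(x) = -5 + 1 = -4)
o = -164 (o = (2 - 70) - 1*96 = -68 - 96 = -164)
(160/(-95) + L(-2)/212)*(o + h) = (160/(-95) - 4/212)*(-164 - 138) = (160*(-1/95) - 4*1/212)*(-302) = (-32/19 - 1/53)*(-302) = -1715/1007*(-302) = 517930/1007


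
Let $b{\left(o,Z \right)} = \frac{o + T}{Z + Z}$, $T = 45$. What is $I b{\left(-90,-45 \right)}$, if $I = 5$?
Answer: $\frac{5}{2} \approx 2.5$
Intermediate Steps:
$b{\left(o,Z \right)} = \frac{45 + o}{2 Z}$ ($b{\left(o,Z \right)} = \frac{o + 45}{Z + Z} = \frac{45 + o}{2 Z}$)
$I b{\left(-90,-45 \right)} = 5 \frac{45 - 90}{2 \left(-45\right)} = 5 \cdot \frac{1}{2} \left(- \frac{1}{45}\right) \left(-45\right) = 5 \cdot \frac{1}{2} = \frac{5}{2}$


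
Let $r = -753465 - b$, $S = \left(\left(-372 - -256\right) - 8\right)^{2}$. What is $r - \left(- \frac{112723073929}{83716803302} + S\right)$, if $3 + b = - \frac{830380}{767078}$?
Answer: $- \frac{24686279192809482053853}{32108659021645778} \approx -7.6884 \cdot 10^{5}$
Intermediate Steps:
$b = - \frac{1565807}{383539}$ ($b = -3 - \frac{830380}{767078} = -3 - \frac{415190}{383539} = - \frac{1565807}{383539} \approx -4.0825$)
$S = 15376$ ($S = \left(\left(-372 + 256\right) - 8\right)^{2} = \left(-116 - 8\right)^{2} = \left(-124\right)^{2} = 15376$)
$r = - \frac{288981646828}{383539}$ ($r = -753465 - - \frac{1565807}{383539} = -753465 + \frac{1565807}{383539} = - \frac{288981646828}{383539} \approx -7.5346 \cdot 10^{5}$)
$r - \left(- \frac{112723073929}{83716803302} + S\right) = - \frac{288981646828}{383539} + \left(\left(- \frac{102231}{-152086} + \frac{371167}{550457}\right) - 15376\right) = - \frac{288981646828}{383539} + \left(\left(\left(-102231\right) \left(- \frac{1}{152086}\right) + 371167 \cdot \frac{1}{550457}\right) - 15376\right) = - \frac{288981646828}{383539} + \left(\left(\frac{102231}{152086} + \frac{371167}{550457}\right) - 15376\right) = - \frac{288981646828}{383539} + \left(\frac{112723073929}{83716803302} - 15376\right) = - \frac{288981646828}{383539} - \frac{1287116844497623}{83716803302} = - \frac{24686279192809482053853}{32108659021645778}$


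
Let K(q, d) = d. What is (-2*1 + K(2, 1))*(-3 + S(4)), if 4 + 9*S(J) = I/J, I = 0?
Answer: 31/9 ≈ 3.4444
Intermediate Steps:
S(J) = -4/9 (S(J) = -4/9 + (0/J)/9 = -4/9 + (1/9)*0 = -4/9 + 0 = -4/9)
(-2*1 + K(2, 1))*(-3 + S(4)) = (-2*1 + 1)*(-3 - 4/9) = (-2 + 1)*(-31/9) = -1*(-31/9) = 31/9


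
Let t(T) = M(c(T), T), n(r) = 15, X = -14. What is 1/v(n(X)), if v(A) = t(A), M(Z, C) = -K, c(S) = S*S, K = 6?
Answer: -1/6 ≈ -0.16667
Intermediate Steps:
c(S) = S**2
M(Z, C) = -6 (M(Z, C) = -1*6 = -6)
t(T) = -6
v(A) = -6
1/v(n(X)) = 1/(-6) = -1/6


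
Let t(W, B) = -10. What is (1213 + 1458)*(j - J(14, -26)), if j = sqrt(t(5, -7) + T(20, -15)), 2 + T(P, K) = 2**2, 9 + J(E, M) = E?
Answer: -13355 + 5342*I*sqrt(2) ≈ -13355.0 + 7554.7*I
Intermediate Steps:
J(E, M) = -9 + E
T(P, K) = 2 (T(P, K) = -2 + 2**2 = -2 + 4 = 2)
j = 2*I*sqrt(2) (j = sqrt(-10 + 2) = sqrt(-8) = 2*I*sqrt(2) ≈ 2.8284*I)
(1213 + 1458)*(j - J(14, -26)) = (1213 + 1458)*(2*I*sqrt(2) - (-9 + 14)) = 2671*(2*I*sqrt(2) - 1*5) = 2671*(2*I*sqrt(2) - 5) = 2671*(-5 + 2*I*sqrt(2)) = -13355 + 5342*I*sqrt(2)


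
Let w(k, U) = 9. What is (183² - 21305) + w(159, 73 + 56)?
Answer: 12193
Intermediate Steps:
(183² - 21305) + w(159, 73 + 56) = (183² - 21305) + 9 = (33489 - 21305) + 9 = 12184 + 9 = 12193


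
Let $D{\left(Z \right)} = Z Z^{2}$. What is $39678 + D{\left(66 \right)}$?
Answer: $327174$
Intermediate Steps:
$D{\left(Z \right)} = Z^{3}$
$39678 + D{\left(66 \right)} = 39678 + 66^{3} = 39678 + 287496 = 327174$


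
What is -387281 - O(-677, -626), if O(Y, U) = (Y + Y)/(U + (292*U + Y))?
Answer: -71296497049/184095 ≈ -3.8728e+5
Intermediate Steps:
O(Y, U) = 2*Y/(Y + 293*U) (O(Y, U) = (2*Y)/(U + (Y + 292*U)) = (2*Y)/(Y + 293*U) = 2*Y/(Y + 293*U))
-387281 - O(-677, -626) = -387281 - 2*(-677)/(-677 + 293*(-626)) = -387281 - 2*(-677)/(-677 - 183418) = -387281 - 2*(-677)/(-184095) = -387281 - 2*(-677)*(-1)/184095 = -387281 - 1*1354/184095 = -387281 - 1354/184095 = -71296497049/184095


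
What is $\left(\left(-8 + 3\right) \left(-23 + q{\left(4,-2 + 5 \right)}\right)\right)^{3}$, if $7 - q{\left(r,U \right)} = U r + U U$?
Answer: $6331625$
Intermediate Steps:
$q{\left(r,U \right)} = 7 - U^{2} - U r$ ($q{\left(r,U \right)} = 7 - \left(U r + U U\right) = 7 - \left(U r + U^{2}\right) = 7 - \left(U^{2} + U r\right) = 7 - U^{2} - U r$)
$\left(\left(-8 + 3\right) \left(-23 + q{\left(4,-2 + 5 \right)}\right)\right)^{3} = \left(\left(-8 + 3\right) \left(-23 - \left(-7 + \left(-2 + 5\right)^{2} + \left(-2 + 5\right) 4\right)\right)\right)^{3} = \left(- 5 \left(-23 - \left(2 + 12\right)\right)\right)^{3} = \left(- 5 \left(-23 - 14\right)\right)^{3} = \left(\left(-5\right) \left(-37\right)\right)^{3} = 185^{3} = 6331625$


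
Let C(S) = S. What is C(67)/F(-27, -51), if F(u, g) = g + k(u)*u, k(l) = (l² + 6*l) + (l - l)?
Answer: -67/15360 ≈ -0.0043620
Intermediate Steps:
k(l) = l² + 6*l (k(l) = (l² + 6*l) + 0 = l² + 6*l)
F(u, g) = g + u²*(6 + u) (F(u, g) = g + (u*(6 + u))*u = g + u²*(6 + u))
C(67)/F(-27, -51) = 67/(-51 + (-27)²*(6 - 27)) = 67/(-51 + 729*(-21)) = 67/(-51 - 15309) = 67/(-15360) = 67*(-1/15360) = -67/15360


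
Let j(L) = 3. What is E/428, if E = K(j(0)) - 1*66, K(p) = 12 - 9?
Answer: -63/428 ≈ -0.14720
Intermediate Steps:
K(p) = 3
E = -63 (E = 3 - 1*66 = 3 - 66 = -63)
E/428 = -63/428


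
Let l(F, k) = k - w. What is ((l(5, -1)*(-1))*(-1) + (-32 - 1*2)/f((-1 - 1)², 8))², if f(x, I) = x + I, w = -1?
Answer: 289/36 ≈ 8.0278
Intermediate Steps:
l(F, k) = 1 + k (l(F, k) = k - 1*(-1) = k + 1 = 1 + k)
f(x, I) = I + x
((l(5, -1)*(-1))*(-1) + (-32 - 1*2)/f((-1 - 1)², 8))² = (((1 - 1)*(-1))*(-1) + (-32 - 1*2)/(8 + (-1 - 1)²))² = ((0*(-1))*(-1) + (-32 - 2)/(8 + (-2)²))² = (0*(-1) - 34/(8 + 4))² = (0 - 34/12)² = (0 - 34*1/12)² = (0 - 17/6)² = (-17/6)² = 289/36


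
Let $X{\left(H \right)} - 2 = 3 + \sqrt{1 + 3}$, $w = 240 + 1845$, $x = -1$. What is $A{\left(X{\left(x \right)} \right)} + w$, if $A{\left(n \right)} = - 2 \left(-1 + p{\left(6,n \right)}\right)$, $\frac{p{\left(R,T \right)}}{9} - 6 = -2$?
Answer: $2015$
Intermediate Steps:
$w = 2085$
$p{\left(R,T \right)} = 36$ ($p{\left(R,T \right)} = 54 + 9 \left(-2\right) = 54 - 18 = 36$)
$X{\left(H \right)} = 7$ ($X{\left(H \right)} = 2 + \left(3 + \sqrt{1 + 3}\right) = 2 + \left(3 + \sqrt{4}\right) = 2 + \left(3 + 2\right) = 2 + 5 = 7$)
$A{\left(n \right)} = -70$ ($A{\left(n \right)} = - 2 \left(-1 + 36\right) = \left(-2\right) 35 = -70$)
$A{\left(X{\left(x \right)} \right)} + w = -70 + 2085 = 2015$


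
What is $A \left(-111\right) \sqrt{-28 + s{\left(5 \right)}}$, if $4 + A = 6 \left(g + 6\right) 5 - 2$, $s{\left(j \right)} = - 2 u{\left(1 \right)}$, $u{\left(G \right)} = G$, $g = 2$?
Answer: $- 25974 i \sqrt{30} \approx - 1.4227 \cdot 10^{5} i$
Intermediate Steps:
$s{\left(j \right)} = -2$ ($s{\left(j \right)} = \left(-2\right) 1 = -2$)
$A = 234$ ($A = -4 - \left(2 - 6 \left(2 + 6\right) 5\right) = -4 - \left(2 - 6 \cdot 8 \cdot 5\right) = -4 + \left(48 \cdot 5 - 2\right) = -4 + \left(240 - 2\right) = -4 + 238 = 234$)
$A \left(-111\right) \sqrt{-28 + s{\left(5 \right)}} = 234 \left(-111\right) \sqrt{-28 - 2} = - 25974 \sqrt{-30} = - 25974 i \sqrt{30}$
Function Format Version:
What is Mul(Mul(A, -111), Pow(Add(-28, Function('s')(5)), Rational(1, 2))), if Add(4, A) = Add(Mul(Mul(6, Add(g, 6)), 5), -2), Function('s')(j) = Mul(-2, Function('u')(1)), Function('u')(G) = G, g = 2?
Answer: Mul(-25974, I, Pow(30, Rational(1, 2))) ≈ Mul(-1.4227e+5, I)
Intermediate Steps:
Function('s')(j) = -2 (Function('s')(j) = Mul(-2, 1) = -2)
A = 234 (A = Add(-4, Add(Mul(Mul(6, Add(2, 6)), 5), -2)) = Add(-4, Add(Mul(Mul(6, 8), 5), -2)) = Add(-4, Add(Mul(48, 5), -2)) = Add(-4, Add(240, -2)) = Add(-4, 238) = 234)
Mul(Mul(A, -111), Pow(Add(-28, Function('s')(5)), Rational(1, 2))) = Mul(Mul(234, -111), Pow(Add(-28, -2), Rational(1, 2))) = Mul(-25974, Pow(-30, Rational(1, 2))) = Mul(-25974, Mul(I, Pow(30, Rational(1, 2)))) = Mul(-25974, I, Pow(30, Rational(1, 2)))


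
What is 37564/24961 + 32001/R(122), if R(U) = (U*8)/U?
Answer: 799077473/199688 ≈ 4001.6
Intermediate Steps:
R(U) = 8 (R(U) = (8*U)/U = 8)
37564/24961 + 32001/R(122) = 37564/24961 + 32001/8 = 799077473/199688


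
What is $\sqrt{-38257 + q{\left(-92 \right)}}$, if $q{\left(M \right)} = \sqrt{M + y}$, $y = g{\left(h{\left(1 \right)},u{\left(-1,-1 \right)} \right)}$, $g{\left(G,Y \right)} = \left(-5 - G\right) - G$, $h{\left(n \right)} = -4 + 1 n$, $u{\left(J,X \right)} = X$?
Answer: $\sqrt{-38257 + i \sqrt{91}} \approx 0.024 + 195.59 i$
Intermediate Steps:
$h{\left(n \right)} = -4 + n$
$g{\left(G,Y \right)} = -5 - 2 G$
$y = 1$ ($y = -5 - 2 \left(-4 + 1\right) = -5 - -6 = -5 + 6 = 1$)
$q{\left(M \right)} = \sqrt{1 + M}$ ($q{\left(M \right)} = \sqrt{M + 1} = \sqrt{1 + M}$)
$\sqrt{-38257 + q{\left(-92 \right)}} = \sqrt{-38257 + \sqrt{1 - 92}} = \sqrt{-38257 + \sqrt{-91}} = \sqrt{-38257 + i \sqrt{91}}$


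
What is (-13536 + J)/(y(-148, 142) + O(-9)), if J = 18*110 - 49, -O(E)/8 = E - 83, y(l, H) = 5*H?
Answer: -11605/1446 ≈ -8.0256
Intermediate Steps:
O(E) = 664 - 8*E (O(E) = -8*(E - 83) = -8*(-83 + E) = 664 - 8*E)
J = 1931 (J = 1980 - 49 = 1931)
(-13536 + J)/(y(-148, 142) + O(-9)) = (-13536 + 1931)/(5*142 + (664 - 8*(-9))) = -11605/(710 + (664 + 72)) = -11605/(710 + 736) = -11605/1446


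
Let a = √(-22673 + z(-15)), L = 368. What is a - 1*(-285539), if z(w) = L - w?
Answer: 285539 + I*√22290 ≈ 2.8554e+5 + 149.3*I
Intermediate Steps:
z(w) = 368 - w
a = I*√22290 (a = √(-22673 + (368 - 1*(-15))) = √(-22673 + (368 + 15)) = √(-22673 + 383) = √(-22290) = I*√22290 ≈ 149.3*I)
a - 1*(-285539) = I*√22290 - 1*(-285539) = I*√22290 + 285539 = 285539 + I*√22290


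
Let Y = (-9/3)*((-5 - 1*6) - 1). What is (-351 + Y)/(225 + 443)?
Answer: -315/668 ≈ -0.47156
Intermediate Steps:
Y = 36 (Y = (-9*⅓)*((-5 - 6) - 1) = -3*(-11 - 1) = -3*(-12) = 36)
(-351 + Y)/(225 + 443) = (-351 + 36)/(225 + 443) = -315/668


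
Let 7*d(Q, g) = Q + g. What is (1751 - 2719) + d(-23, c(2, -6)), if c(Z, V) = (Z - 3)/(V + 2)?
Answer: -3885/4 ≈ -971.25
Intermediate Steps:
c(Z, V) = (-3 + Z)/(2 + V)
d(Q, g) = Q/7 + g/7 (d(Q, g) = (Q + g)/7 = Q/7 + g/7)
(1751 - 2719) + d(-23, c(2, -6)) = (1751 - 2719) + ((⅐)*(-23) + ((-3 + 2)/(2 - 6))/7) = -968 + (-23/7 + (-1/(-4))/7) = -968 + (-23/7 + (-¼*(-1))/7) = -968 + (-23/7 + (⅐)*(¼)) = -968 + (-23/7 + 1/28) = -968 - 13/4 = -3885/4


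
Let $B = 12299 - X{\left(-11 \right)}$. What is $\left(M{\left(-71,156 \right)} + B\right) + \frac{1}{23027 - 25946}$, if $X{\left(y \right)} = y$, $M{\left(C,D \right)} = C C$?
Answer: $\frac{50647568}{2919} \approx 17351.0$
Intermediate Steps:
$M{\left(C,D \right)} = C^{2}$
$B = 12310$ ($B = 12299 - -11 = 12299 + 11 = 12310$)
$\left(M{\left(-71,156 \right)} + B\right) + \frac{1}{23027 - 25946} = \left(\left(-71\right)^{2} + 12310\right) + \frac{1}{23027 - 25946} = \left(5041 + 12310\right) + \frac{1}{-2919} = 17351 - \frac{1}{2919} = \frac{50647568}{2919}$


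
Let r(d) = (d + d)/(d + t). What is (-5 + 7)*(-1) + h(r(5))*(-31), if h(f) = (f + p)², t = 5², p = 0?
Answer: -49/9 ≈ -5.4444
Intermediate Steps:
t = 25
r(d) = 2*d/(25 + d) (r(d) = (d + d)/(d + 25) = (2*d)/(25 + d) = 2*d/(25 + d))
h(f) = f² (h(f) = (f + 0)² = f²)
(-5 + 7)*(-1) + h(r(5))*(-31) = (-5 + 7)*(-1) + (2*5/(25 + 5))²*(-31) = 2*(-1) + (2*5/30)²*(-31) = -2 + (2*5*(1/30))²*(-31) = -2 + (⅓)²*(-31) = -2 + (⅑)*(-31) = -2 - 31/9 = -49/9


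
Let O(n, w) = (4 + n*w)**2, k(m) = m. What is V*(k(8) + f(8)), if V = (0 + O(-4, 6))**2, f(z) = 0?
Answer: 1280000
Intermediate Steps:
V = 160000 (V = (0 + (4 - 4*6)**2)**2 = (0 + (4 - 24)**2)**2 = (0 + (-20)**2)**2 = (0 + 400)**2 = 400**2 = 160000)
V*(k(8) + f(8)) = 160000*(8 + 0) = 160000*8 = 1280000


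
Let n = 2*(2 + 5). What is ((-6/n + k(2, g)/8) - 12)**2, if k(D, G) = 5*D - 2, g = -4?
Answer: 6400/49 ≈ 130.61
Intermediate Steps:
n = 14 (n = 2*7 = 14)
k(D, G) = -2 + 5*D
((-6/n + k(2, g)/8) - 12)**2 = ((-6/14 + (-2 + 5*2)/8) - 12)**2 = ((-6*1/14 + (-2 + 10)*(1/8)) - 12)**2 = ((-3/7 + 8*(1/8)) - 12)**2 = ((-3/7 + 1) - 12)**2 = (4/7 - 12)**2 = (-80/7)**2 = 6400/49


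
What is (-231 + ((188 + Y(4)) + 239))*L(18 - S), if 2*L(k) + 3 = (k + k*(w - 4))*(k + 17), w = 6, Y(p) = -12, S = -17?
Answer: 502044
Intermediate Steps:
L(k) = -3/2 + 3*k*(17 + k)/2 (L(k) = -3/2 + ((k + k*(6 - 4))*(k + 17))/2 = -3/2 + ((k + k*2)*(17 + k))/2 = -3/2 + ((k + 2*k)*(17 + k))/2 = -3/2 + ((3*k)*(17 + k))/2 = -3/2 + (3*k*(17 + k))/2 = -3/2 + 3*k*(17 + k)/2)
(-231 + ((188 + Y(4)) + 239))*L(18 - S) = (-231 + ((188 - 12) + 239))*(-3/2 + 3*(18 - 1*(-17))**2/2 + 51*(18 - 1*(-17))/2) = (-231 + (176 + 239))*(-3/2 + 3*(18 + 17)**2/2 + 51*(18 + 17)/2) = (-231 + 415)*(-3/2 + (3/2)*35**2 + (51/2)*35) = 184*(-3/2 + (3/2)*1225 + 1785/2) = 184*(-3/2 + 3675/2 + 1785/2) = 184*(5457/2) = 502044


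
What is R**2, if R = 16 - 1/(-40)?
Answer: 410881/1600 ≈ 256.80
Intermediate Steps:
R = 641/40 (R = 16 - 1*(-1/40) = 16 + 1/40 = 641/40 ≈ 16.025)
R**2 = (641/40)**2 = 410881/1600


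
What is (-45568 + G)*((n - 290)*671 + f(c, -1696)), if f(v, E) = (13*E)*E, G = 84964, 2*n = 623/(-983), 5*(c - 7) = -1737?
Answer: 1440563160737190/983 ≈ 1.4655e+12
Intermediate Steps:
c = -1702/5 (c = 7 + (1/5)*(-1737) = 7 - 1737/5 = -1702/5 ≈ -340.40)
n = -623/1966 (n = (623/(-983))/2 = (623*(-1/983))/2 = (1/2)*(-623/983) = -623/1966 ≈ -0.31689)
f(v, E) = 13*E**2
(-45568 + G)*((n - 290)*671 + f(c, -1696)) = (-45568 + 84964)*((-623/1966 - 290)*671 + 13*(-1696)**2) = 39396*(-570763/1966*671 + 13*2876416) = 39396*(-382981973/1966 + 37393408) = 39396*(73132458155/1966) = 1440563160737190/983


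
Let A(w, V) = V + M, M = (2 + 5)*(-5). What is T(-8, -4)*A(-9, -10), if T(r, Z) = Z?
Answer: 180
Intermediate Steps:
M = -35 (M = 7*(-5) = -35)
A(w, V) = -35 + V (A(w, V) = V - 35 = -35 + V)
T(-8, -4)*A(-9, -10) = -4*(-35 - 10) = -4*(-45) = 180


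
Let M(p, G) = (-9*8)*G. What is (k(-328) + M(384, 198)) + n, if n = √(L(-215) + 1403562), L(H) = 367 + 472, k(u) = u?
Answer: -14584 + √1404401 ≈ -13399.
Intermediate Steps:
L(H) = 839
M(p, G) = -72*G
n = √1404401 (n = √(839 + 1403562) = √1404401 ≈ 1185.1)
(k(-328) + M(384, 198)) + n = (-328 - 72*198) + √1404401 = (-328 - 14256) + √1404401 = -14584 + √1404401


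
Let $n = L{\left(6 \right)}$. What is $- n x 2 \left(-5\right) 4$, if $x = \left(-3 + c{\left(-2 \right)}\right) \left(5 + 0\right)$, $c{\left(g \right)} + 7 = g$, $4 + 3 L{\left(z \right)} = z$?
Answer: $-1600$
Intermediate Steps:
$L{\left(z \right)} = - \frac{4}{3} + \frac{z}{3}$
$c{\left(g \right)} = -7 + g$
$n = \frac{2}{3}$ ($n = - \frac{4}{3} + \frac{1}{3} \cdot 6 = - \frac{4}{3} + 2 = \frac{2}{3} \approx 0.66667$)
$x = -60$ ($x = \left(-3 - 9\right) \left(5 + 0\right) = \left(-3 - 9\right) 5 = \left(-12\right) 5 = -60$)
$- n x 2 \left(-5\right) 4 = \left(-1\right) \frac{2}{3} \left(-60\right) 2 \left(-5\right) 4 = \left(- \frac{2}{3}\right) \left(-60\right) \left(\left(-10\right) 4\right) = 40 \left(-40\right) = -1600$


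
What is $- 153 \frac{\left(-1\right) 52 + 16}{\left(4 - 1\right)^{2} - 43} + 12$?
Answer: $-150$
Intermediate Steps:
$- 153 \frac{\left(-1\right) 52 + 16}{\left(4 - 1\right)^{2} - 43} + 12 = - 153 \frac{-52 + 16}{3^{2} - 43} + 12 = - 153 \left(- \frac{36}{9 - 43}\right) + 12 = - 153 \left(- \frac{36}{-34}\right) + 12 = - 153 \left(\left(-36\right) \left(- \frac{1}{34}\right)\right) + 12 = \left(-153\right) \frac{18}{17} + 12 = -162 + 12 = -150$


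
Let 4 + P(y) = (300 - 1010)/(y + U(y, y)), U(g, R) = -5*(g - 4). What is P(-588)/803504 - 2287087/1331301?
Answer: -2179499481981527/1268670934942944 ≈ -1.7179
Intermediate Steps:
U(g, R) = 20 - 5*g (U(g, R) = -5*(-4 + g) = 20 - 5*g)
P(y) = -4 - 710/(20 - 4*y) (P(y) = -4 + (300 - 1010)/(y + (20 - 5*y)) = -4 - 710/(20 - 4*y))
P(-588)/803504 - 2287087/1331301 = ((395 - 8*(-588))/(2*(-5 - 588)))/803504 - 2287087/1331301 = ((½)*(395 + 4704)/(-593))*(1/803504) - 2287087*1/1331301 = ((½)*(-1/593)*5099)*(1/803504) - 2287087/1331301 = -5099/1186*1/803504 - 2287087/1331301 = -5099/952955744 - 2287087/1331301 = -2179499481981527/1268670934942944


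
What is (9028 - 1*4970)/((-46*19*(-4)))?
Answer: 2029/1748 ≈ 1.1608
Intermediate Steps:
(9028 - 1*4970)/((-46*19*(-4))) = (9028 - 4970)/((-874*(-4))) = 4058/3496 = 4058*(1/3496) = 2029/1748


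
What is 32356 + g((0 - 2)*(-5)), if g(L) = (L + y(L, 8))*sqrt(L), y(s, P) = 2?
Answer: 32356 + 12*sqrt(10) ≈ 32394.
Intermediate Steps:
g(L) = sqrt(L)*(2 + L) (g(L) = (L + 2)*sqrt(L) = (2 + L)*sqrt(L) = sqrt(L)*(2 + L))
32356 + g((0 - 2)*(-5)) = 32356 + sqrt((0 - 2)*(-5))*(2 + (0 - 2)*(-5)) = 32356 + sqrt(-2*(-5))*(2 - 2*(-5)) = 32356 + sqrt(10)*(2 + 10) = 32356 + sqrt(10)*12 = 32356 + 12*sqrt(10)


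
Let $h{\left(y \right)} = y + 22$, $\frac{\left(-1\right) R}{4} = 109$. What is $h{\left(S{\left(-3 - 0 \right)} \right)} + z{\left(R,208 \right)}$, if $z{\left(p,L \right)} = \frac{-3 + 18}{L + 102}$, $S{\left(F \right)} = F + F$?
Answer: $\frac{995}{62} \approx 16.048$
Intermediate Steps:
$S{\left(F \right)} = 2 F$
$R = -436$ ($R = \left(-4\right) 109 = -436$)
$h{\left(y \right)} = 22 + y$
$z{\left(p,L \right)} = \frac{15}{102 + L}$
$h{\left(S{\left(-3 - 0 \right)} \right)} + z{\left(R,208 \right)} = \left(22 + 2 \left(-3 - 0\right)\right) + \frac{15}{102 + 208} = \left(22 + 2 \left(-3 + 0\right)\right) + \frac{15}{310} = \left(22 + 2 \left(-3\right)\right) + 15 \cdot \frac{1}{310} = \left(22 - 6\right) + \frac{3}{62} = 16 + \frac{3}{62} = \frac{995}{62}$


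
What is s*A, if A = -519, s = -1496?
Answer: 776424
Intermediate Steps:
s*A = -1496*(-519) = 776424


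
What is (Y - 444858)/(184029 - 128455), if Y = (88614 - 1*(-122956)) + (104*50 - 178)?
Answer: -114133/27787 ≈ -4.1074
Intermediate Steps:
Y = 216592 (Y = (88614 + 122956) + (5200 - 178) = 211570 + 5022 = 216592)
(Y - 444858)/(184029 - 128455) = (216592 - 444858)/(184029 - 128455) = -228266/55574 = -228266*1/55574 = -114133/27787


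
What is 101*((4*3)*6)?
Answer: 7272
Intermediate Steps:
101*((4*3)*6) = 101*(12*6) = 101*72 = 7272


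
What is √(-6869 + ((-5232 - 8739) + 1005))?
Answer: I*√19835 ≈ 140.84*I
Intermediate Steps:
√(-6869 + ((-5232 - 8739) + 1005)) = √(-6869 + (-13971 + 1005)) = √(-6869 - 12966) = √(-19835) = I*√19835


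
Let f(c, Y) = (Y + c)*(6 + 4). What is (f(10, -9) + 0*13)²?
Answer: 100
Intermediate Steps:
f(c, Y) = 10*Y + 10*c (f(c, Y) = (Y + c)*10 = 10*Y + 10*c)
(f(10, -9) + 0*13)² = ((10*(-9) + 10*10) + 0*13)² = ((-90 + 100) + 0)² = (10 + 0)² = 10² = 100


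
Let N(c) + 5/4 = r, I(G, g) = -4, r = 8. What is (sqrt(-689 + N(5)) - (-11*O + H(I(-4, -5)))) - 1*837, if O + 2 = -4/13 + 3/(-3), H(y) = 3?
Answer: -11393/13 + I*sqrt(2729)/2 ≈ -876.38 + 26.12*I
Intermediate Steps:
N(c) = 27/4 (N(c) = -5/4 + 8 = 27/4)
O = -43/13 (O = -2 + (-4/13 + 3/(-3)) = -2 + (-4*1/13 + 3*(-1/3)) = -2 + (-4/13 - 1) = -2 - 17/13 = -43/13 ≈ -3.3077)
(sqrt(-689 + N(5)) - (-11*O + H(I(-4, -5)))) - 1*837 = (sqrt(-689 + 27/4) - (-11*(-43/13) + 3)) - 1*837 = (sqrt(-2729/4) - (473/13 + 3)) - 837 = (I*sqrt(2729)/2 - 1*512/13) - 837 = (I*sqrt(2729)/2 - 512/13) - 837 = (-512/13 + I*sqrt(2729)/2) - 837 = -11393/13 + I*sqrt(2729)/2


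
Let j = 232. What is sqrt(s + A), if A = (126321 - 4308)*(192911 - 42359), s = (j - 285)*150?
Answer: sqrt(18369293226) ≈ 1.3553e+5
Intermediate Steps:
s = -7950 (s = (232 - 285)*150 = -53*150 = -7950)
A = 18369301176 (A = 122013*150552 = 18369301176)
sqrt(s + A) = sqrt(-7950 + 18369301176) = sqrt(18369293226)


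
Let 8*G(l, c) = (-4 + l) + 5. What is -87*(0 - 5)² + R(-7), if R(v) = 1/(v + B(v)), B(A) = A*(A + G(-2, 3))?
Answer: -746017/343 ≈ -2175.0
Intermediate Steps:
G(l, c) = ⅛ + l/8 (G(l, c) = ((-4 + l) + 5)/8 = (1 + l)/8 = ⅛ + l/8)
B(A) = A*(-⅛ + A) (B(A) = A*(A + (⅛ + (⅛)*(-2))) = A*(A + (⅛ - ¼)) = A*(A - ⅛) = A*(-⅛ + A))
R(v) = 1/(v + v*(-⅛ + v))
-87*(0 - 5)² + R(-7) = -87*(0 - 5)² + 8/(-7*(7 + 8*(-7))) = -87*(-5)² + 8*(-⅐)/(7 - 56) = -87*25 + 8*(-⅐)/(-49) = -2175 + 8*(-⅐)*(-1/49) = -2175 + 8/343 = -746017/343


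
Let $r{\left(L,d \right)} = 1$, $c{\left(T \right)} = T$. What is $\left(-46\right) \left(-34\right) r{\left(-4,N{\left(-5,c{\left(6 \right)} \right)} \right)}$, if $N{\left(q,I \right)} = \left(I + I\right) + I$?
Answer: $1564$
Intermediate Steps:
$N{\left(q,I \right)} = 3 I$ ($N{\left(q,I \right)} = 2 I + I = 3 I$)
$\left(-46\right) \left(-34\right) r{\left(-4,N{\left(-5,c{\left(6 \right)} \right)} \right)} = \left(-46\right) \left(-34\right) 1 = 1564 \cdot 1 = 1564$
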